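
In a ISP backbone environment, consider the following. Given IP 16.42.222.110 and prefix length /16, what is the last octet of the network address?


Given: IP = 16.42.222.110, prefix = /16
Subnet mask = 255.255.0.0
Last octet of IP: 110
Last octet of mask: 0
Network last octet = 110 AND 0 = 0

0


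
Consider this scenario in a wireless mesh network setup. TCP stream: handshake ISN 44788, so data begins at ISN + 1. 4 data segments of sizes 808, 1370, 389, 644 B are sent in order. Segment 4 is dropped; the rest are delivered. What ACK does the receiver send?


SYN uses sequence number 44788; first data byte = ISN + 1 = 44789.
Segment 1: SEQ = 44789, len = 808 B, covers [44789, 45596]
Segment 2: SEQ = 45597, len = 1370 B, covers [45597, 46966]
Segment 3: SEQ = 46967, len = 389 B, covers [46967, 47355]
Segment 4: SEQ = 47356, len = 644 B, covers [47356, 47999] [LOST]
In-order data received: bytes [44789, 47355] (segments 1..3).
Segment 4 missing -> gap begins at byte 47356.
Cumulative ACK = next expected in-order byte = 44789 + 808 + 1370 + 389 = 47356

47356


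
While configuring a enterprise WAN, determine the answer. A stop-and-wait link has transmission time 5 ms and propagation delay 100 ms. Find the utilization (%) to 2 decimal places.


Given: Ttrans = 5 ms, Tprop = 100 ms
RTT = 2 * Tprop = 2 * 100 = 200 ms
U = Ttrans / (Ttrans + RTT)
U = 5 / (5 + 200)
U = 5 / 205 = 0.02439
U% = 2.44%

2.44


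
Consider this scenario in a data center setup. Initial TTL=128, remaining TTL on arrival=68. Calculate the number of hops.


Given: initial TTL = 128, received TTL = 68
Hops = initial TTL - received TTL
Hops = 128 - 68 = 60

60


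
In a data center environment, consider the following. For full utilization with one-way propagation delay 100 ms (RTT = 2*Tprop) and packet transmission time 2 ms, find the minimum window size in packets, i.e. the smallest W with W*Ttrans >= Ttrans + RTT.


Given: Ttrans = 2 ms, RTT = 200 ms (= 2 * Tprop, Tprop = 100 ms)
Time until first ACK returns = Ttrans + RTT = 2 + 200 = 202 ms
Need W * Ttrans >= Ttrans + RTT  ->  W >= (Ttrans + RTT) / Ttrans
(Ttrans + RTT) / Ttrans = 202 / 2 = 101
W_min = ceil(101) = 101

101


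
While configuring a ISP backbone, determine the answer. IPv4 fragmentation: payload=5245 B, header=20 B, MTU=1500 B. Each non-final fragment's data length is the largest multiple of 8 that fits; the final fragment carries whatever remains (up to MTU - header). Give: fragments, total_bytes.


Max data per non-final fragment = floor((MTU - header)/8)*8 = floor((1500 - 20)/8)*8 = floor(1480/8)*8 = 1480 B
Final fragment needs no 8-byte alignment: it can carry up to MTU - header = 1480 B
Non-final fragments needed = ceil((payload - 1480) / 1480) = ceil(3765/1480) = ceil(2.5439) = 3
Number of fragments = 3 + 1 = 4
Fragment sizes (data): 3 * 1480 B + 805 B (last, 805 <= 1480 OK)
Total bytes sent = payload + n_frags * header = 5245 + 4*20 = 5245 + 80 = 5325 B

4, 5325


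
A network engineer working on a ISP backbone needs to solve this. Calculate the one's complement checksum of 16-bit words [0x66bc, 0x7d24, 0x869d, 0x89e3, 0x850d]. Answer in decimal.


Given words: [0x66bc, 0x7d24, 0x869d, 0x89e3, 0x850d]
Step 1: Sum all words
Raw sum = 26300 + 32036 + 34461 + 35299 + 34061 = 162157
Step 2: Fold carry: (31085 + 2) = 31087
One's complement = ~31087 & 0xFFFF = 34448

34448


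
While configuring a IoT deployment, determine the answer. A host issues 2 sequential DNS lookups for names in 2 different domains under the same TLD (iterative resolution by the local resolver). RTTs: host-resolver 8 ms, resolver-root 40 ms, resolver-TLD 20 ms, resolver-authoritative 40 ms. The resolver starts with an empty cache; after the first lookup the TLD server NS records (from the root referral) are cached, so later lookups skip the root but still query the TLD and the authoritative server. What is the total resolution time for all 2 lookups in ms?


Lookup 1 (cold cache): local + root + TLD + auth = 8 + 40 + 20 + 40 = 108 ms
Lookups 2..2 (TLD NS cached -> skip root; new domain -> still ask TLD and auth): local + TLD + auth = 8 + 20 + 40 = 68 ms each
Remaining 1 lookups: 1 * 68 = 68 ms
Total = 108 + 68 = 176 ms

176


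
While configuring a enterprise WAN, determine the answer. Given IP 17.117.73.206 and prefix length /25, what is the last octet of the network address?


Given: IP = 17.117.73.206, prefix = /25
Subnet mask = 255.255.255.128
Last octet of IP: 206
Last octet of mask: 128
Network last octet = 206 AND 128 = 128

128


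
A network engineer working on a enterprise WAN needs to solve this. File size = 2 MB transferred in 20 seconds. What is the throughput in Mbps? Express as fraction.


Given: file = 2 MB, time = 20 s
File in Mb = 2 * 8 = 16 Mb
Throughput = 16 / 20 Mbps
Throughput = 4/5 Mbps

4/5


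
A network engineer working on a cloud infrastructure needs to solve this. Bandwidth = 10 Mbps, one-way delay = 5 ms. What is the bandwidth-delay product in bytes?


Given: bandwidth = 10 Mbps, delay = 5 ms
BDP in bits = 10 * 10^6 * 5 / 1000
BDP in bits = 50000
BDP in bytes = 50000 / 8 = 6250

6250


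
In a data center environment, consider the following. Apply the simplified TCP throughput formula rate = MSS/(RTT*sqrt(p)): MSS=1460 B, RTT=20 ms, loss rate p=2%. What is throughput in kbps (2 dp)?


Given: MSS = 1460 bytes, RTT = 20 ms, loss = 2%
RTT in seconds = 20 / 1000 = 0.02
Loss rate = 2% = 0.02
sqrt(loss) = sqrt(0.02) = 0.141421356237
Throughput (bytes/s) = 1460 / (0.02 * 0.141421356237) = 516187.9503
Throughput (kbps) = 516187.9503 * 8 / 1000 = 4129.503602 -> 4129.50 kbps (2 dp)

4129.50


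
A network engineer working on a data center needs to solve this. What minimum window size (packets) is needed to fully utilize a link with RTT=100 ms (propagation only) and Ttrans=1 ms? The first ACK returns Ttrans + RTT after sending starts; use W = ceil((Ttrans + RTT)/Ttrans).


Given: Ttrans = 1 ms, RTT = 100 ms (= 2 * Tprop, Tprop = 50 ms)
Time until first ACK returns = Ttrans + RTT = 1 + 100 = 101 ms
Need W * Ttrans >= Ttrans + RTT  ->  W >= (Ttrans + RTT) / Ttrans
(Ttrans + RTT) / Ttrans = 101 / 1 = 101
W_min = ceil(101) = 101

101


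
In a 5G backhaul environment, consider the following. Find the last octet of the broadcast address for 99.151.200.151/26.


Given: IP = 99.151.200.151, prefix = /26
Host bits = 32 - 26 = 6
Network last octet = 151 AND mask = 128
Host part size = 2^6 - 1 = 63
Broadcast last octet = 128 OR 63 = 191

191


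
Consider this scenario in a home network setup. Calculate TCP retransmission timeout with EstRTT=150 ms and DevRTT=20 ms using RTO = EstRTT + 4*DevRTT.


Given: EstRTT = 150 ms, DevRTT = 20 ms
Timeout = EstRTT + 4 * DevRTT
4 * DevRTT = 4 * 20 = 80
Timeout = 150 + 80 = 230 ms

230


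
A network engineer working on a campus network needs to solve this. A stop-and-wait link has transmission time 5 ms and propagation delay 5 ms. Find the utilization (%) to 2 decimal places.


Given: Ttrans = 5 ms, Tprop = 5 ms
RTT = 2 * Tprop = 2 * 5 = 10 ms
U = Ttrans / (Ttrans + RTT)
U = 5 / (5 + 10)
U = 5 / 15 = 0.333333
U% = 33.33%

33.33


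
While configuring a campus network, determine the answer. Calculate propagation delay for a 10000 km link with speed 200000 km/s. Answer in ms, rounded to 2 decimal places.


Given: distance = 10000 km, speed = 200000 km/s
Delay = distance / speed = 10000 / 200000 seconds
Delay in ms = 10000 * 1000 / 200000
Delay = 50.0000 ms
Rounded to 2 dp = 50.00 ms

50.00


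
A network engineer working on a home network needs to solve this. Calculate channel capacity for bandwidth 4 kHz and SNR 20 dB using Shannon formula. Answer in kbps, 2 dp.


Given: B = 4 kHz, SNR = 20 dB
SNR linear = 10^(20/10) = 100
1 + SNR = 101
log2(101) = 6.6582114828
C = 4 * 1000 * 6.6582114828 = 26632.8459 bps
C = 26.632846 kbps -> 26.63 kbps (2 dp)

26.63


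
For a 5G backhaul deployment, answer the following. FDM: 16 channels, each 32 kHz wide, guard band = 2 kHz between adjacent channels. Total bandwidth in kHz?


Given: 16 channels, 32 kHz each, guard = 2 kHz
Channel bandwidth = 16 * 32 = 512 kHz
Guard bands = 15 gaps * 2 kHz = 30 kHz
Total = 512 + 30 = 542 kHz

542


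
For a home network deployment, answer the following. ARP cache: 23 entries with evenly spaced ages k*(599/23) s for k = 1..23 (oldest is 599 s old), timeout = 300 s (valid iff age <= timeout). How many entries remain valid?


Ages are k * 599/23 s for k = 1..23 (spacing = 26.0435 s).
Entry k is valid iff k * 599/23 <= 300 iff k <= 23 * 300 / 599 = 11.5192
n_valid = floor(11.5192) = 11
(n_stale = 23 - 11 = 12)

11


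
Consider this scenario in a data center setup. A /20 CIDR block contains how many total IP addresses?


Given: CIDR prefix /20
Host bits = 32 - 20 = 12
Total addresses = 2^12 = 4096

4096


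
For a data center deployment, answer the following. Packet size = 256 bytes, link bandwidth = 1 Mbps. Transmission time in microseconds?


Given: packet = 256 bytes, bandwidth = 1 Mbps
Packet in bits = 256 * 8 = 2048 bits
Bandwidth = 1 * 10^6 = 1000000 bps
Time = 2048 / 1000000 seconds
Time in us = 2048 * 10^6 / 1000000 = 2048

2048


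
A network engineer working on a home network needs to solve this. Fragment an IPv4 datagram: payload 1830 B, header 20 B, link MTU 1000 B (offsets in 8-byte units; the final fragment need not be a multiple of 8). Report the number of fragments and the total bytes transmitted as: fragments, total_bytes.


Max data per non-final fragment = floor((MTU - header)/8)*8 = floor((1000 - 20)/8)*8 = floor(980/8)*8 = 976 B
Final fragment needs no 8-byte alignment: it can carry up to MTU - header = 980 B
Non-final fragments needed = ceil((payload - 980) / 976) = ceil(850/976) = ceil(0.8709) = 1
Number of fragments = 1 + 1 = 2
Fragment sizes (data): 1 * 976 B + 854 B (last, 854 <= 980 OK)
Total bytes sent = payload + n_frags * header = 1830 + 2*20 = 1830 + 40 = 1870 B

2, 1870


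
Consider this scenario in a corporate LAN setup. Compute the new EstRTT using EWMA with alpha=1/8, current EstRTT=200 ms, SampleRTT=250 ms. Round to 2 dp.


Given: EstRTT = 200 ms, SampleRTT = 250 ms, alpha = 1/8
New EstRTT = (1 - alpha) * EstRTT + alpha * SampleRTT
(7/8) * 200 = 175
(1/8) * 250 = 31.25
New EstRTT = 175 + 31.25 = 206.25 ms -> 206.25 ms (2 dp)

206.25


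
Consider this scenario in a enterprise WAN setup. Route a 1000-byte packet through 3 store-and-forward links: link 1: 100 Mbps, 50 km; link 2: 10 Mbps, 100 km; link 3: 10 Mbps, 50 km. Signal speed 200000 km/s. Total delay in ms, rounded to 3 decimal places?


Packet = 1000 bytes = 8000 bits. Store-and-forward: sum (t_trans + t_prop) per link.
Link 1: t_trans = 8000/(100*10^6) s = 0.0800 ms; t_prop = 50/200000 s = 0.2500 ms; subtotal = 0.3300 ms
Link 2: t_trans = 8000/(10*10^6) s = 0.8000 ms; t_prop = 100/200000 s = 0.5000 ms; subtotal = 1.3000 ms
Link 3: t_trans = 8000/(10*10^6) s = 0.8000 ms; t_prop = 50/200000 s = 0.2500 ms; subtotal = 1.0500 ms
End-to-end = 0.3300 + 1.3000 + 1.0500 = 2.6800 ms -> 2.680 ms (3 dp)

2.680


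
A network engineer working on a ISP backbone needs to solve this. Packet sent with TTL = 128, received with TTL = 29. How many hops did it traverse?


Given: initial TTL = 128, received TTL = 29
Hops = initial TTL - received TTL
Hops = 128 - 29 = 99

99


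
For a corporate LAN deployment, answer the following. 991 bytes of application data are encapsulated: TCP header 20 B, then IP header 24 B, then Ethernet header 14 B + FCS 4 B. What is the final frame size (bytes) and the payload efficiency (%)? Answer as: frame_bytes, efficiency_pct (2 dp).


TCP segment = 991 + 20 = 1011 B
IP packet = 1011 + 24 = 1035 B
Ethernet frame = 1035 + 14 + 4 = 1053 B
Efficiency = app / frame = 991 / 1053 = 0.941121 = 94.1121% -> 94.11% (2 dp)

1053, 94.11


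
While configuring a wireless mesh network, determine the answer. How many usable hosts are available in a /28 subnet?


Given: subnet mask /28
Host bits = 32 - 28 = 4
Total addresses = 2^4 = 16
Usable hosts = 16 - 2 (network + broadcast) = 14

14


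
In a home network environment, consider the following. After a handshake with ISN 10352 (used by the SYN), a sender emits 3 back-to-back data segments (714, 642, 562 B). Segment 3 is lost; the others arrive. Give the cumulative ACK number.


SYN uses sequence number 10352; first data byte = ISN + 1 = 10353.
Segment 1: SEQ = 10353, len = 714 B, covers [10353, 11066]
Segment 2: SEQ = 11067, len = 642 B, covers [11067, 11708]
Segment 3: SEQ = 11709, len = 562 B, covers [11709, 12270] [LOST]
In-order data received: bytes [10353, 11708] (segments 1..2).
Segment 3 missing -> gap begins at byte 11709.
Cumulative ACK = next expected in-order byte = 10353 + 714 + 642 = 11709

11709


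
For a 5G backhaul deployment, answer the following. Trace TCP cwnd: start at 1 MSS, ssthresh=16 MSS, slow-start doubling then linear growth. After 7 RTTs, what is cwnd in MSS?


RTT 0: cwnd = 1 MSS (initial)
RTT 1: cwnd = 2 MSS (slow start, doubled)
RTT 2: cwnd = 4 MSS (slow start, doubled)
RTT 3: cwnd = 8 MSS (slow start, doubled)
RTT 4: cwnd = 16 MSS (slow start, doubled)
RTT 5: cwnd = 17 MSS (congestion avoidance, +1)
RTT 6: cwnd = 18 MSS (congestion avoidance, +1)
RTT 7: cwnd = 19 MSS (congestion avoidance, +1)

19


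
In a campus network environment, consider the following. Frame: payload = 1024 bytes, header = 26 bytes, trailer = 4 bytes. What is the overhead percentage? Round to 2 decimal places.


Given: payload = 1024 B, header = 26 B, trailer = 4 B
Overhead bytes = header + trailer = 26 + 4 = 30
Total frame = payload + overhead = 1024 + 30 = 1054
Overhead % = 30 / 1054 * 100 = 2.8463% -> 2.85% (2 dp)

2.85


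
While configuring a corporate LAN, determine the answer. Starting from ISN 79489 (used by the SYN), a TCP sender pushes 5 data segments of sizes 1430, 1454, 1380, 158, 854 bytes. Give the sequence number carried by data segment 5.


The SYN occupies sequence number ISN = 79489, so the first data byte is ISN + 1 = 79490.
SEQ of data segment i = (ISN + 1) + sum of payload sizes of segments 1..i-1.
Segment 1: SEQ = 79490, payload = 1430 bytes
Segment 2: SEQ = 80920, payload = 1454 bytes
Segment 3: SEQ = 82374, payload = 1380 bytes
Segment 4: SEQ = 83754, payload = 158 bytes
Segment 5: SEQ = 83912, payload = 854 bytes
SEQ of segment 5 = 79490 + 1430 + 1454 + 1380 + 158 = 83912

83912


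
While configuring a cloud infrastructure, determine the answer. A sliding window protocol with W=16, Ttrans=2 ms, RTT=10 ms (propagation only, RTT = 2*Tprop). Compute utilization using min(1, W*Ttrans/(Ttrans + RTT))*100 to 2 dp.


Given: W = 16, Ttrans = 2 ms, RTT = 10 ms (= 2 * Tprop, Tprop = 5 ms)
Cycle time = Ttrans + RTT = 2 + 10 = 12 ms (first packet sent until its ACK returns)
W * Ttrans = 16 * 2 = 32 ms of sending per cycle
W * Ttrans / (Ttrans + RTT) = 32 / 12 = 2.666667
U = min(1, 2.666667) = 1.000000
U% = 100.00%

100.00


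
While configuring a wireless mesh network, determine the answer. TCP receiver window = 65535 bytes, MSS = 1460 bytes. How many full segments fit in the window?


Given: RWND = 65535 bytes, MSS = 1460 bytes
Full segments = floor(RWND / MSS)
Full segments = floor(65535 / 1460)
Full segments = floor(44.887) = 44

44


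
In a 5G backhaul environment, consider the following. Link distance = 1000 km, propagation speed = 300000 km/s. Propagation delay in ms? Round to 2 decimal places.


Given: distance = 1000 km, speed = 300000 km/s
Delay = distance / speed = 1000 / 300000 seconds
Delay in ms = 1000 * 1000 / 300000
Delay = 3.3333 ms
Rounded to 2 dp = 3.33 ms

3.33


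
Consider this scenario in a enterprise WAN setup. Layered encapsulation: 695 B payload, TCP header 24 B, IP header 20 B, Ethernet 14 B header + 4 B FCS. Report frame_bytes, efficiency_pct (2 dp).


TCP segment = 695 + 24 = 719 B
IP packet = 719 + 20 = 739 B
Ethernet frame = 739 + 14 + 4 = 757 B
Efficiency = app / frame = 695 / 757 = 0.918098 = 91.8098% -> 91.81% (2 dp)

757, 91.81


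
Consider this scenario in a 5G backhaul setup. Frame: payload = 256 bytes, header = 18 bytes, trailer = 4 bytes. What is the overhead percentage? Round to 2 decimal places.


Given: payload = 256 B, header = 18 B, trailer = 4 B
Overhead bytes = header + trailer = 18 + 4 = 22
Total frame = payload + overhead = 256 + 22 = 278
Overhead % = 22 / 278 * 100 = 7.9137% -> 7.91% (2 dp)

7.91


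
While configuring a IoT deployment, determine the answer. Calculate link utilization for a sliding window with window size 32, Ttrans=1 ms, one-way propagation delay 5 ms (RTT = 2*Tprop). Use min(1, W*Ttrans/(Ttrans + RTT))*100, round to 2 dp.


Given: W = 32, Ttrans = 1 ms, RTT = 10 ms (= 2 * Tprop, Tprop = 5 ms)
Cycle time = Ttrans + RTT = 1 + 10 = 11 ms (first packet sent until its ACK returns)
W * Ttrans = 32 * 1 = 32 ms of sending per cycle
W * Ttrans / (Ttrans + RTT) = 32 / 11 = 2.909091
U = min(1, 2.909091) = 1.000000
U% = 100.00%

100.00


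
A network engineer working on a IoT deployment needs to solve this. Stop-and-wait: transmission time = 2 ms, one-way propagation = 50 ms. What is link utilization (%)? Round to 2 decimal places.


Given: Ttrans = 2 ms, Tprop = 50 ms
RTT = 2 * Tprop = 2 * 50 = 100 ms
U = Ttrans / (Ttrans + RTT)
U = 2 / (2 + 100)
U = 2 / 102 = 0.019608
U% = 1.96%

1.96


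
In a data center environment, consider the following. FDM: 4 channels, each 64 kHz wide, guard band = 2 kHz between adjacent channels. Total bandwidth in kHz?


Given: 4 channels, 64 kHz each, guard = 2 kHz
Channel bandwidth = 4 * 64 = 256 kHz
Guard bands = 3 gaps * 2 kHz = 6 kHz
Total = 256 + 6 = 262 kHz

262


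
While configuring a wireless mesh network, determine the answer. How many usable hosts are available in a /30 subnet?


Given: subnet mask /30
Host bits = 32 - 30 = 2
Total addresses = 2^2 = 4
Usable hosts = 4 - 2 (network + broadcast) = 2

2


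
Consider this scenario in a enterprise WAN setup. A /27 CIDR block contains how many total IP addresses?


Given: CIDR prefix /27
Host bits = 32 - 27 = 5
Total addresses = 2^5 = 32

32


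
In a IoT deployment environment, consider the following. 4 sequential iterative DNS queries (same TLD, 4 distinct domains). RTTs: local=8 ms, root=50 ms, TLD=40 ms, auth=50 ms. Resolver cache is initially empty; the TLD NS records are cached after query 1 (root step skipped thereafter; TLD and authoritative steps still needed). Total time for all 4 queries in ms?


Lookup 1 (cold cache): local + root + TLD + auth = 8 + 50 + 40 + 50 = 148 ms
Lookups 2..4 (TLD NS cached -> skip root; new domain -> still ask TLD and auth): local + TLD + auth = 8 + 40 + 50 = 98 ms each
Remaining 3 lookups: 3 * 98 = 294 ms
Total = 148 + 294 = 442 ms

442


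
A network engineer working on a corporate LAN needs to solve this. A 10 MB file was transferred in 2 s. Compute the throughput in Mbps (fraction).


Given: file = 10 MB, time = 2 s
File in Mb = 10 * 8 = 80 Mb
Throughput = 80 / 2 Mbps
Throughput = 40 Mbps

40


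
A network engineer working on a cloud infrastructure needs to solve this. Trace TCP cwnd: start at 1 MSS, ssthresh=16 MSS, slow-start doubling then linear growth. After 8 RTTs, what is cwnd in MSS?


RTT 0: cwnd = 1 MSS (initial)
RTT 1: cwnd = 2 MSS (slow start, doubled)
RTT 2: cwnd = 4 MSS (slow start, doubled)
RTT 3: cwnd = 8 MSS (slow start, doubled)
RTT 4: cwnd = 16 MSS (slow start, doubled)
RTT 5: cwnd = 17 MSS (congestion avoidance, +1)
RTT 6: cwnd = 18 MSS (congestion avoidance, +1)
RTT 7: cwnd = 19 MSS (congestion avoidance, +1)
RTT 8: cwnd = 20 MSS (congestion avoidance, +1)

20


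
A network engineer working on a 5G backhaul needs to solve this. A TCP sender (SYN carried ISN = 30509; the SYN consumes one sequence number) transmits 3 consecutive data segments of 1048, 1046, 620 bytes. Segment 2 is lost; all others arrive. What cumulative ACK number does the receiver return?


SYN uses sequence number 30509; first data byte = ISN + 1 = 30510.
Segment 1: SEQ = 30510, len = 1048 B, covers [30510, 31557]
Segment 2: SEQ = 31558, len = 1046 B, covers [31558, 32603] [LOST]
Segment 3: SEQ = 32604, len = 620 B, covers [32604, 33223]
In-order data received: bytes [30510, 31557] (segments 1..1).
Segment 2 missing -> gap begins at byte 31558; later segments buffered out of order.
Cumulative ACK = next expected in-order byte = 30510 + 1048 = 31558

31558


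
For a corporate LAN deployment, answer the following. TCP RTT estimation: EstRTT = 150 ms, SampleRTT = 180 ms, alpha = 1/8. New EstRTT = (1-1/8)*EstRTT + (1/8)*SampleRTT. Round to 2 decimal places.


Given: EstRTT = 150 ms, SampleRTT = 180 ms, alpha = 1/8
New EstRTT = (1 - alpha) * EstRTT + alpha * SampleRTT
(7/8) * 150 = 131.25
(1/8) * 180 = 22.5
New EstRTT = 131.25 + 22.5 = 153.75 ms -> 153.75 ms (2 dp)

153.75


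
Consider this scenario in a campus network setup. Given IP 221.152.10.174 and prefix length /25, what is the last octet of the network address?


Given: IP = 221.152.10.174, prefix = /25
Subnet mask = 255.255.255.128
Last octet of IP: 174
Last octet of mask: 128
Network last octet = 174 AND 128 = 128

128


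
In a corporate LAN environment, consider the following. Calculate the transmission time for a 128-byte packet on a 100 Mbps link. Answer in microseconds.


Given: packet = 128 bytes, bandwidth = 100 Mbps
Packet in bits = 128 * 8 = 1024 bits
Bandwidth = 100 * 10^6 = 100000000 bps
Time = 1024 / 100000000 seconds
Time in us = 1024 * 10^6 / 100000000 = 10.24

10.24


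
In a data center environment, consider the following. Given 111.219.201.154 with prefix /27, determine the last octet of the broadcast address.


Given: IP = 111.219.201.154, prefix = /27
Host bits = 32 - 27 = 5
Network last octet = 154 AND mask = 128
Host part size = 2^5 - 1 = 31
Broadcast last octet = 128 OR 31 = 159

159


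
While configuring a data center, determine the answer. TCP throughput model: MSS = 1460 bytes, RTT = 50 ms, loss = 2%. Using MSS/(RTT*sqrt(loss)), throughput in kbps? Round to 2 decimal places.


Given: MSS = 1460 bytes, RTT = 50 ms, loss = 2%
RTT in seconds = 50 / 1000 = 0.05
Loss rate = 2% = 0.02
sqrt(loss) = sqrt(0.02) = 0.141421356237
Throughput (bytes/s) = 1460 / (0.05 * 0.141421356237) = 206475.1801
Throughput (kbps) = 206475.1801 * 8 / 1000 = 1651.801441 -> 1651.80 kbps (2 dp)

1651.80


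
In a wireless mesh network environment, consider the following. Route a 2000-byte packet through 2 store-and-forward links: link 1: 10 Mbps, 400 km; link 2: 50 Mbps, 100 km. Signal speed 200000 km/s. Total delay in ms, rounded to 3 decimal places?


Packet = 2000 bytes = 16000 bits. Store-and-forward: sum (t_trans + t_prop) per link.
Link 1: t_trans = 16000/(10*10^6) s = 1.6000 ms; t_prop = 400/200000 s = 2.0000 ms; subtotal = 3.6000 ms
Link 2: t_trans = 16000/(50*10^6) s = 0.3200 ms; t_prop = 100/200000 s = 0.5000 ms; subtotal = 0.8200 ms
End-to-end = 3.6000 + 0.8200 = 4.4200 ms -> 4.420 ms (3 dp)

4.420


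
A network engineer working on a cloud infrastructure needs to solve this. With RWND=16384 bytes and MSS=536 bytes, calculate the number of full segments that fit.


Given: RWND = 16384 bytes, MSS = 536 bytes
Full segments = floor(RWND / MSS)
Full segments = floor(16384 / 536)
Full segments = floor(30.5672) = 30

30


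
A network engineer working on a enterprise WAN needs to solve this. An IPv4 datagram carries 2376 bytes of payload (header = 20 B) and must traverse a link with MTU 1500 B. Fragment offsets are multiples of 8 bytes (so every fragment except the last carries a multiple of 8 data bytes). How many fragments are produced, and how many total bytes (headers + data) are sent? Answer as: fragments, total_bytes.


Max data per non-final fragment = floor((MTU - header)/8)*8 = floor((1500 - 20)/8)*8 = floor(1480/8)*8 = 1480 B
Final fragment needs no 8-byte alignment: it can carry up to MTU - header = 1480 B
Non-final fragments needed = ceil((payload - 1480) / 1480) = ceil(896/1480) = ceil(0.6054) = 1
Number of fragments = 1 + 1 = 2
Fragment sizes (data): 1 * 1480 B + 896 B (last, 896 <= 1480 OK)
Total bytes sent = payload + n_frags * header = 2376 + 2*20 = 2376 + 40 = 2416 B

2, 2416


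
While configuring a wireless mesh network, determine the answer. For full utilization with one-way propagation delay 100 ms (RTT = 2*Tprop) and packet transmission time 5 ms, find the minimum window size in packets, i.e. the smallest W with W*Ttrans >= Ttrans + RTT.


Given: Ttrans = 5 ms, RTT = 200 ms (= 2 * Tprop, Tprop = 100 ms)
Time until first ACK returns = Ttrans + RTT = 5 + 200 = 205 ms
Need W * Ttrans >= Ttrans + RTT  ->  W >= (Ttrans + RTT) / Ttrans
(Ttrans + RTT) / Ttrans = 205 / 5 = 41
W_min = ceil(41) = 41

41


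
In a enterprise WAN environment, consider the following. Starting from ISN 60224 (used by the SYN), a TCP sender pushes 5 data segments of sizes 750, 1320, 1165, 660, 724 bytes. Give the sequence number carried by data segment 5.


The SYN occupies sequence number ISN = 60224, so the first data byte is ISN + 1 = 60225.
SEQ of data segment i = (ISN + 1) + sum of payload sizes of segments 1..i-1.
Segment 1: SEQ = 60225, payload = 750 bytes
Segment 2: SEQ = 60975, payload = 1320 bytes
Segment 3: SEQ = 62295, payload = 1165 bytes
Segment 4: SEQ = 63460, payload = 660 bytes
Segment 5: SEQ = 64120, payload = 724 bytes
SEQ of segment 5 = 60225 + 750 + 1320 + 1165 + 660 = 64120

64120


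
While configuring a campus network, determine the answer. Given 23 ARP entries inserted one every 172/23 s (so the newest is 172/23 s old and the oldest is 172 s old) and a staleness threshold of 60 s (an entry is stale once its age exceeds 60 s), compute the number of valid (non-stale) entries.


Ages are k * 172/23 s for k = 1..23 (spacing = 7.4783 s).
Entry k is valid iff k * 172/23 <= 60 iff k <= 23 * 60 / 172 = 8.0233
n_valid = floor(8.0233) = 8
(n_stale = 23 - 8 = 15)

8


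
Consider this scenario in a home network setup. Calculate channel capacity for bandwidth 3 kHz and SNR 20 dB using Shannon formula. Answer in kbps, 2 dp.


Given: B = 3 kHz, SNR = 20 dB
SNR linear = 10^(20/10) = 100
1 + SNR = 101
log2(101) = 6.6582114828
C = 3 * 1000 * 6.6582114828 = 19974.6344 bps
C = 19.974634 kbps -> 19.97 kbps (2 dp)

19.97


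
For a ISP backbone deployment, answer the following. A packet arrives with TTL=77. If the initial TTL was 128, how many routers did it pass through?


Given: initial TTL = 128, received TTL = 77
Hops = initial TTL - received TTL
Hops = 128 - 77 = 51

51


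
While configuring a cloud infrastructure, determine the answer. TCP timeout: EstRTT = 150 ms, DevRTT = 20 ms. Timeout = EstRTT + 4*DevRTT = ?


Given: EstRTT = 150 ms, DevRTT = 20 ms
Timeout = EstRTT + 4 * DevRTT
4 * DevRTT = 4 * 20 = 80
Timeout = 150 + 80 = 230 ms

230


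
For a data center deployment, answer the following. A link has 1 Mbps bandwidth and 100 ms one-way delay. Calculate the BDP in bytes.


Given: bandwidth = 1 Mbps, delay = 100 ms
BDP in bits = 1 * 10^6 * 100 / 1000
BDP in bits = 100000
BDP in bytes = 100000 / 8 = 12500

12500


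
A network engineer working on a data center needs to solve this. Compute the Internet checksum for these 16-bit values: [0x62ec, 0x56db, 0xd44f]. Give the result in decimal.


Given words: [0x62ec, 0x56db, 0xd44f]
Step 1: Sum all words
Raw sum = 25324 + 22235 + 54351 = 101910
Step 2: Fold carry: (36374 + 1) = 36375
One's complement = ~36375 & 0xFFFF = 29160

29160


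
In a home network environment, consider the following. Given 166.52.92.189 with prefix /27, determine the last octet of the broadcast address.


Given: IP = 166.52.92.189, prefix = /27
Host bits = 32 - 27 = 5
Network last octet = 189 AND mask = 160
Host part size = 2^5 - 1 = 31
Broadcast last octet = 160 OR 31 = 191

191


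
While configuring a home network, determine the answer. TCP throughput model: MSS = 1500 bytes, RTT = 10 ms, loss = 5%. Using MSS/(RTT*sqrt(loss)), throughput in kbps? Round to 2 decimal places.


Given: MSS = 1500 bytes, RTT = 10 ms, loss = 5%
RTT in seconds = 10 / 1000 = 0.01
Loss rate = 5% = 0.05
sqrt(loss) = sqrt(0.05) = 0.223606797750
Throughput (bytes/s) = 1500 / (0.01 * 0.223606797750) = 670820.3932
Throughput (kbps) = 670820.3932 * 8 / 1000 = 5366.563146 -> 5366.56 kbps (2 dp)

5366.56


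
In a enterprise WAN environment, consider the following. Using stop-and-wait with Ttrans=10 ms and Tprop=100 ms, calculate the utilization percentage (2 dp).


Given: Ttrans = 10 ms, Tprop = 100 ms
RTT = 2 * Tprop = 2 * 100 = 200 ms
U = Ttrans / (Ttrans + RTT)
U = 10 / (10 + 200)
U = 10 / 210 = 0.047619
U% = 4.76%

4.76


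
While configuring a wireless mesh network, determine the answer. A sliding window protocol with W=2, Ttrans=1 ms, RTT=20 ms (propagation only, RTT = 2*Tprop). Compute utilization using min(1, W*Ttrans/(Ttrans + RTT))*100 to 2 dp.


Given: W = 2, Ttrans = 1 ms, RTT = 20 ms (= 2 * Tprop, Tprop = 10 ms)
Cycle time = Ttrans + RTT = 1 + 20 = 21 ms (first packet sent until its ACK returns)
W * Ttrans = 2 * 1 = 2 ms of sending per cycle
W * Ttrans / (Ttrans + RTT) = 2 / 21 = 0.095238
U = min(1, 0.095238) = 0.095238
U% = 9.52%

9.52


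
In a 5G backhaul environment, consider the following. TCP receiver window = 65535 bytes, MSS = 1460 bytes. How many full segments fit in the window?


Given: RWND = 65535 bytes, MSS = 1460 bytes
Full segments = floor(RWND / MSS)
Full segments = floor(65535 / 1460)
Full segments = floor(44.887) = 44

44


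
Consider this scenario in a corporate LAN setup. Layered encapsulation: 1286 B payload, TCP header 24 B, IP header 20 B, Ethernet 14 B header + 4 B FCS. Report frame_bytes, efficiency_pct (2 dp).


TCP segment = 1286 + 24 = 1310 B
IP packet = 1310 + 20 = 1330 B
Ethernet frame = 1330 + 14 + 4 = 1348 B
Efficiency = app / frame = 1286 / 1348 = 0.954006 = 95.4006% -> 95.40% (2 dp)

1348, 95.40


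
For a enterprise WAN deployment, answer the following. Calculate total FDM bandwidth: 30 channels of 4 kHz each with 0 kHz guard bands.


Given: 30 channels, 4 kHz each, guard = 0 kHz
Channel bandwidth = 30 * 4 = 120 kHz
Guard bands = 29 gaps * 0 kHz = 0 kHz
Total = 120 + 0 = 120 kHz

120


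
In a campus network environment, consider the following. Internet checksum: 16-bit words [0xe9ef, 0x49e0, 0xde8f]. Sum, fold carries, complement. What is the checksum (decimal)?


Given words: [0xe9ef, 0x49e0, 0xde8f]
Step 1: Sum all words
Raw sum = 59887 + 18912 + 56975 = 135774
Step 2: Fold carry: (4702 + 2) = 4704
One's complement = ~4704 & 0xFFFF = 60831

60831


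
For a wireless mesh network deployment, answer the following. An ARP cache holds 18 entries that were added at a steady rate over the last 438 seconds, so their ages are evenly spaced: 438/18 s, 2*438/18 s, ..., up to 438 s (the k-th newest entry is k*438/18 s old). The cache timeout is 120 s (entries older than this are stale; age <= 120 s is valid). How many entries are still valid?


Ages are k * 438/18 s for k = 1..18 (spacing = 24.3333 s).
Entry k is valid iff k * 438/18 <= 120 iff k <= 18 * 120 / 438 = 4.9315
n_valid = floor(4.9315) = 4
(n_stale = 18 - 4 = 14)

4


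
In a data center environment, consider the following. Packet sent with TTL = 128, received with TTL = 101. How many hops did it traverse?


Given: initial TTL = 128, received TTL = 101
Hops = initial TTL - received TTL
Hops = 128 - 101 = 27

27


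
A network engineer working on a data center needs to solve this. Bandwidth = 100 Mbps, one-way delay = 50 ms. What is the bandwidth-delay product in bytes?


Given: bandwidth = 100 Mbps, delay = 50 ms
BDP in bits = 100 * 10^6 * 50 / 1000
BDP in bits = 5000000
BDP in bytes = 5000000 / 8 = 625000

625000


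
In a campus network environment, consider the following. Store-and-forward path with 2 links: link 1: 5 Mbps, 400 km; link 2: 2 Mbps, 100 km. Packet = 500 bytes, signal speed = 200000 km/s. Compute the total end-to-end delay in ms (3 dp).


Packet = 500 bytes = 4000 bits. Store-and-forward: sum (t_trans + t_prop) per link.
Link 1: t_trans = 4000/(5*10^6) s = 0.8000 ms; t_prop = 400/200000 s = 2.0000 ms; subtotal = 2.8000 ms
Link 2: t_trans = 4000/(2*10^6) s = 2.0000 ms; t_prop = 100/200000 s = 0.5000 ms; subtotal = 2.5000 ms
End-to-end = 2.8000 + 2.5000 = 5.3000 ms -> 5.300 ms (3 dp)

5.300


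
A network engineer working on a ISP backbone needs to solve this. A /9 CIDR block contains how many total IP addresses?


Given: CIDR prefix /9
Host bits = 32 - 9 = 23
Total addresses = 2^23 = 8388608

8388608


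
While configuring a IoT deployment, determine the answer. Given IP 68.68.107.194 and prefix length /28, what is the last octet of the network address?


Given: IP = 68.68.107.194, prefix = /28
Subnet mask = 255.255.255.240
Last octet of IP: 194
Last octet of mask: 240
Network last octet = 194 AND 240 = 192

192


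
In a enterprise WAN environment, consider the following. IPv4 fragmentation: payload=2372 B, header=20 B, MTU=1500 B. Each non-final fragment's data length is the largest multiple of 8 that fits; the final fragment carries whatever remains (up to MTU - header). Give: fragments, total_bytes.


Max data per non-final fragment = floor((MTU - header)/8)*8 = floor((1500 - 20)/8)*8 = floor(1480/8)*8 = 1480 B
Final fragment needs no 8-byte alignment: it can carry up to MTU - header = 1480 B
Non-final fragments needed = ceil((payload - 1480) / 1480) = ceil(892/1480) = ceil(0.6027) = 1
Number of fragments = 1 + 1 = 2
Fragment sizes (data): 1 * 1480 B + 892 B (last, 892 <= 1480 OK)
Total bytes sent = payload + n_frags * header = 2372 + 2*20 = 2372 + 40 = 2412 B

2, 2412


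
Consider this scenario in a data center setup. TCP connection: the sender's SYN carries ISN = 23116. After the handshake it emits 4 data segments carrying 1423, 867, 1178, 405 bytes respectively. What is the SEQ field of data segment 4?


The SYN occupies sequence number ISN = 23116, so the first data byte is ISN + 1 = 23117.
SEQ of data segment i = (ISN + 1) + sum of payload sizes of segments 1..i-1.
Segment 1: SEQ = 23117, payload = 1423 bytes
Segment 2: SEQ = 24540, payload = 867 bytes
Segment 3: SEQ = 25407, payload = 1178 bytes
Segment 4: SEQ = 26585, payload = 405 bytes
SEQ of segment 4 = 23117 + 1423 + 867 + 1178 = 26585

26585


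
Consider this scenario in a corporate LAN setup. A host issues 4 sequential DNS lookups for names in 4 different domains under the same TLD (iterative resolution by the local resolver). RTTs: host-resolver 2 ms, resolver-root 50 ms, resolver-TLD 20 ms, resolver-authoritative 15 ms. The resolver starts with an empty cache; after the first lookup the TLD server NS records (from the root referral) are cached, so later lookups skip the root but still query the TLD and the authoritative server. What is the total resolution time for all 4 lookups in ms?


Lookup 1 (cold cache): local + root + TLD + auth = 2 + 50 + 20 + 15 = 87 ms
Lookups 2..4 (TLD NS cached -> skip root; new domain -> still ask TLD and auth): local + TLD + auth = 2 + 20 + 15 = 37 ms each
Remaining 3 lookups: 3 * 37 = 111 ms
Total = 87 + 111 = 198 ms

198


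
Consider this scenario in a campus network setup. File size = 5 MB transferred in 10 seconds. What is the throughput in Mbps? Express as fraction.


Given: file = 5 MB, time = 10 s
File in Mb = 5 * 8 = 40 Mb
Throughput = 40 / 10 Mbps
Throughput = 4 Mbps

4


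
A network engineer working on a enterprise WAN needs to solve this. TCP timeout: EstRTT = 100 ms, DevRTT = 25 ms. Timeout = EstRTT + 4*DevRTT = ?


Given: EstRTT = 100 ms, DevRTT = 25 ms
Timeout = EstRTT + 4 * DevRTT
4 * DevRTT = 4 * 25 = 100
Timeout = 100 + 100 = 200 ms

200


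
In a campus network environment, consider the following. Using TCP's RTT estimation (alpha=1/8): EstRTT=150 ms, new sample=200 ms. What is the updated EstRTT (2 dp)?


Given: EstRTT = 150 ms, SampleRTT = 200 ms, alpha = 1/8
New EstRTT = (1 - alpha) * EstRTT + alpha * SampleRTT
(7/8) * 150 = 131.25
(1/8) * 200 = 25
New EstRTT = 131.25 + 25 = 156.25 ms -> 156.25 ms (2 dp)

156.25


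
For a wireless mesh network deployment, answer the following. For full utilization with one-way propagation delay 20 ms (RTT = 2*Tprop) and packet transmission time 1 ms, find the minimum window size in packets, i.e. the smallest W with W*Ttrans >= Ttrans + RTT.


Given: Ttrans = 1 ms, RTT = 40 ms (= 2 * Tprop, Tprop = 20 ms)
Time until first ACK returns = Ttrans + RTT = 1 + 40 = 41 ms
Need W * Ttrans >= Ttrans + RTT  ->  W >= (Ttrans + RTT) / Ttrans
(Ttrans + RTT) / Ttrans = 41 / 1 = 41
W_min = ceil(41) = 41

41


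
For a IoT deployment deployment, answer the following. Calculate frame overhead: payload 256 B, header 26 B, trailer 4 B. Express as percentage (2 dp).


Given: payload = 256 B, header = 26 B, trailer = 4 B
Overhead bytes = header + trailer = 26 + 4 = 30
Total frame = payload + overhead = 256 + 30 = 286
Overhead % = 30 / 286 * 100 = 10.4895% -> 10.49% (2 dp)

10.49


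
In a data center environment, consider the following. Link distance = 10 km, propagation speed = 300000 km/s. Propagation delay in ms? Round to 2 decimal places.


Given: distance = 10 km, speed = 300000 km/s
Delay = distance / speed = 10 / 300000 seconds
Delay in ms = 10 * 1000 / 300000
Delay = 0.0333 ms
Rounded to 2 dp = 0.03 ms

0.03


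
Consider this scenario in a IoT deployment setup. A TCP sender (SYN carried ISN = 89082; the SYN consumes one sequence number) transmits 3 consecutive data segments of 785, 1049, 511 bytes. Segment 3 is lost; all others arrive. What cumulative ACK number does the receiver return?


SYN uses sequence number 89082; first data byte = ISN + 1 = 89083.
Segment 1: SEQ = 89083, len = 785 B, covers [89083, 89867]
Segment 2: SEQ = 89868, len = 1049 B, covers [89868, 90916]
Segment 3: SEQ = 90917, len = 511 B, covers [90917, 91427] [LOST]
In-order data received: bytes [89083, 90916] (segments 1..2).
Segment 3 missing -> gap begins at byte 90917.
Cumulative ACK = next expected in-order byte = 89083 + 785 + 1049 = 90917

90917


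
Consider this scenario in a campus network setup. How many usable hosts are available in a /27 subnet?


Given: subnet mask /27
Host bits = 32 - 27 = 5
Total addresses = 2^5 = 32
Usable hosts = 32 - 2 (network + broadcast) = 30

30


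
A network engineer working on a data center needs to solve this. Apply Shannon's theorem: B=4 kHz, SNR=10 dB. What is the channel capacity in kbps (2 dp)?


Given: B = 4 kHz, SNR = 10 dB
SNR linear = 10^(10/10) = 10
1 + SNR = 11
log2(11) = 3.4594316186
C = 4 * 1000 * 3.4594316186 = 13837.7265 bps
C = 13.837726 kbps -> 13.84 kbps (2 dp)

13.84


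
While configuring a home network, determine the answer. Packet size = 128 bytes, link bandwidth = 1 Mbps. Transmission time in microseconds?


Given: packet = 128 bytes, bandwidth = 1 Mbps
Packet in bits = 128 * 8 = 1024 bits
Bandwidth = 1 * 10^6 = 1000000 bps
Time = 1024 / 1000000 seconds
Time in us = 1024 * 10^6 / 1000000 = 1024

1024


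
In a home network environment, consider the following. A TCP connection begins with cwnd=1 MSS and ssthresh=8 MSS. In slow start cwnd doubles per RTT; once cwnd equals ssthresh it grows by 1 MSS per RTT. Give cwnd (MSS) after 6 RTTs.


RTT 0: cwnd = 1 MSS (initial)
RTT 1: cwnd = 2 MSS (slow start, doubled)
RTT 2: cwnd = 4 MSS (slow start, doubled)
RTT 3: cwnd = 8 MSS (slow start, doubled)
RTT 4: cwnd = 9 MSS (congestion avoidance, +1)
RTT 5: cwnd = 10 MSS (congestion avoidance, +1)
RTT 6: cwnd = 11 MSS (congestion avoidance, +1)

11


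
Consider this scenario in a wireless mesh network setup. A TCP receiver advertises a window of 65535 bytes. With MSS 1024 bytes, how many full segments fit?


Given: RWND = 65535 bytes, MSS = 1024 bytes
Full segments = floor(RWND / MSS)
Full segments = floor(65535 / 1024)
Full segments = floor(63.999) = 63

63


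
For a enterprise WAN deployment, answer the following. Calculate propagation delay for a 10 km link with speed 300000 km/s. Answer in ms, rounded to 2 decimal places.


Given: distance = 10 km, speed = 300000 km/s
Delay = distance / speed = 10 / 300000 seconds
Delay in ms = 10 * 1000 / 300000
Delay = 0.0333 ms
Rounded to 2 dp = 0.03 ms

0.03
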